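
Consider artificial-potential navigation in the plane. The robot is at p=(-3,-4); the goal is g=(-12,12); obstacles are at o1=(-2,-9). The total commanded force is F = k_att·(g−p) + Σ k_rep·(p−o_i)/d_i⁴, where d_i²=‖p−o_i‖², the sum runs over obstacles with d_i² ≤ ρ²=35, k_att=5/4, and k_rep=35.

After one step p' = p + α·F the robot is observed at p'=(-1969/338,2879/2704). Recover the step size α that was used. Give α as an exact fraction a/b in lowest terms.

α = 1/4

F_att = 5/4·(g−p) = 5/4·(-9,16) = (-11.2500,20.0000)
o1: d²=26 ≤ ρ²=35; F_rep = 35·(-1,5)/26² = (-0.0518,0.2589)
F = F_att + ΣF_rep = (-11.3018,20.2589)
Δp = p'−p = (-2.8254,5.0647); α = Δx/Fx = (-955/338) / (-1910/169) = 1/4
check: Δy/Fy = (13695/2704) / (13695/676) = 1/4 ✓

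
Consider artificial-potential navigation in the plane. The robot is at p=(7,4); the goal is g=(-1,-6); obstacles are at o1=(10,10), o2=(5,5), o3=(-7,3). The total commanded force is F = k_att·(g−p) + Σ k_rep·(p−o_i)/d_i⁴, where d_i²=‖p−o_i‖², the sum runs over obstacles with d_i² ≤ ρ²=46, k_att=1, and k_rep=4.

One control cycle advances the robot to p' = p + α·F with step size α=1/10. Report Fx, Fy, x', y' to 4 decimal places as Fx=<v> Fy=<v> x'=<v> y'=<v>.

Fx=-7.6859 Fy=-10.1719 x'=6.2314 y'=2.9828

F_att = 1·(g−p) = 1·(-8,-10) = (-8.0000,-10.0000)
o1: d²=45 ≤ ρ²=46; F_rep = 4·(-3,-6)/45² = (-0.0059,-0.0119)
o2: d²=5 ≤ ρ²=46; F_rep = 4·(2,-1)/5² = (0.3200,-0.1600)
o3: d²=197 > ρ²=46 → inactive
F = F_att + ΣF_rep = (-7.6859,-10.1719)
p' = p + 1/10·F = (6.2314,2.9828)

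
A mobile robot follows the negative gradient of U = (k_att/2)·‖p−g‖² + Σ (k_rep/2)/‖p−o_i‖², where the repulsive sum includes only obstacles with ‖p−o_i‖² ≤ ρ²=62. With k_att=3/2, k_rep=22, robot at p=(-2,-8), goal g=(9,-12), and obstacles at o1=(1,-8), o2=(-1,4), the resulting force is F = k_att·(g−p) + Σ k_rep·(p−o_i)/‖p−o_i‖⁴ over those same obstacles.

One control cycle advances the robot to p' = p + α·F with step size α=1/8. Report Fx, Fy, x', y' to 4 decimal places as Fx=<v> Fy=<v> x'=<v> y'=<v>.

F_att = 3/2·(g−p) = 3/2·(11,-4) = (16.5000,-6.0000)
o1: d²=9 ≤ ρ²=62; F_rep = 22·(-3,0)/9² = (-0.8148,0.0000)
o2: d²=145 > ρ²=62 → inactive
F = F_att + ΣF_rep = (15.6852,-6.0000)
p' = p + 1/8·F = (-0.0394,-8.7500)

Fx=15.6852 Fy=-6.0000 x'=-0.0394 y'=-8.7500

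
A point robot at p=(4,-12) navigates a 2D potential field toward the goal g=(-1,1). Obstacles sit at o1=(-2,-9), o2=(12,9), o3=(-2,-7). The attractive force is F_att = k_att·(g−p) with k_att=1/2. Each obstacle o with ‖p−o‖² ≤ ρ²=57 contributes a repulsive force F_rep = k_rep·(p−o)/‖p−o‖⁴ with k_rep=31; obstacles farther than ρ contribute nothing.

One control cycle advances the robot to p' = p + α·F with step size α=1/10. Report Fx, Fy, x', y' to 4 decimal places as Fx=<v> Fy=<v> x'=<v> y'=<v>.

Fx=-2.4081 Fy=6.4541 x'=3.7592 y'=-11.3546

F_att = 1/2·(g−p) = 1/2·(-5,13) = (-2.5000,6.5000)
o1: d²=45 ≤ ρ²=57; F_rep = 31·(6,-3)/45² = (0.0919,-0.0459)
o2: d²=505 > ρ²=57 → inactive
o3: d²=61 > ρ²=57 → inactive
F = F_att + ΣF_rep = (-2.4081,6.4541)
p' = p + 1/10·F = (3.7592,-11.3546)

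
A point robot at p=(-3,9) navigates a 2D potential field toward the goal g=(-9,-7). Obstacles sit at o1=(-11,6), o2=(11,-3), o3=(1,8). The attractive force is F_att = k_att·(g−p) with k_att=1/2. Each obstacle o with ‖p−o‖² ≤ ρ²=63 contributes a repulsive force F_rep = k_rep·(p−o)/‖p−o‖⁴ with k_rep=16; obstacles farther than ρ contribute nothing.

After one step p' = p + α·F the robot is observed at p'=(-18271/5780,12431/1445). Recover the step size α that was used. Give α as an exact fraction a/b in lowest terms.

F_att = 1/2·(g−p) = 1/2·(-6,-16) = (-3.0000,-8.0000)
o1: d²=73 > ρ²=63 → inactive
o2: d²=340 > ρ²=63 → inactive
o3: d²=17 ≤ ρ²=63; F_rep = 16·(-4,1)/17² = (-0.2215,0.0554)
F = F_att + ΣF_rep = (-3.2215,-7.9446)
Δp = p'−p = (-0.1611,-0.3972); α = Δx/Fx = (-931/5780) / (-931/289) = 1/20
check: Δy/Fy = (-574/1445) / (-2296/289) = 1/20 ✓

α = 1/20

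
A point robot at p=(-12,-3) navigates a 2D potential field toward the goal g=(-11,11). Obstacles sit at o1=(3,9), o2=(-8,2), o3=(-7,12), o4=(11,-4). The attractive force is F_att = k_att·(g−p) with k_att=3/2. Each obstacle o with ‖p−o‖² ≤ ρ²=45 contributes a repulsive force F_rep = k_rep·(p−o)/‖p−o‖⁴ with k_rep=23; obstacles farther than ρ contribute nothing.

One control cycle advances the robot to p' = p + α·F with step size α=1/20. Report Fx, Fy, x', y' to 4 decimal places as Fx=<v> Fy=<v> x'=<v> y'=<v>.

Fx=1.4453 Fy=20.9316 x'=-11.9277 y'=-1.9534

F_att = 3/2·(g−p) = 3/2·(1,14) = (1.5000,21.0000)
o1: d²=369 > ρ²=45 → inactive
o2: d²=41 ≤ ρ²=45; F_rep = 23·(-4,-5)/41² = (-0.0547,-0.0684)
o3: d²=250 > ρ²=45 → inactive
o4: d²=530 > ρ²=45 → inactive
F = F_att + ΣF_rep = (1.4453,20.9316)
p' = p + 1/20·F = (-11.9277,-1.9534)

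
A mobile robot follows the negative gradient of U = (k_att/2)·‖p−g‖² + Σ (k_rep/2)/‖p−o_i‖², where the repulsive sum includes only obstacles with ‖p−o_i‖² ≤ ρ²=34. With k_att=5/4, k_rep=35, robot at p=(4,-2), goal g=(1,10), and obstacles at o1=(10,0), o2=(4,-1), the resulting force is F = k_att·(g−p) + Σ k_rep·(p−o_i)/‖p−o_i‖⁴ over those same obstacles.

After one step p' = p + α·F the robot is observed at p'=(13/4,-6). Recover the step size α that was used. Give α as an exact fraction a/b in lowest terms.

α = 1/5

F_att = 5/4·(g−p) = 5/4·(-3,12) = (-3.7500,15.0000)
o1: d²=40 > ρ²=34 → inactive
o2: d²=1 ≤ ρ²=34; F_rep = 35·(0,-1)/1² = (0.0000,-35.0000)
F = F_att + ΣF_rep = (-3.7500,-20.0000)
Δp = p'−p = (-0.7500,-4.0000); α = Δx/Fx = (-3/4) / (-15/4) = 1/5
check: Δy/Fy = (-4) / (-20) = 1/5 ✓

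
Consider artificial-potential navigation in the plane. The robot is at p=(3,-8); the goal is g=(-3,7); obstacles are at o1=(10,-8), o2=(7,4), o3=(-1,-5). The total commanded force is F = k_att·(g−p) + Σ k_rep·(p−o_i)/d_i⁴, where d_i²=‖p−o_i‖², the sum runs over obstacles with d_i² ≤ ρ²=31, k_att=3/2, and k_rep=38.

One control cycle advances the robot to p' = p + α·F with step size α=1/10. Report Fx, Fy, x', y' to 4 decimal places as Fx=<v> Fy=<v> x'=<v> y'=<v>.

F_att = 3/2·(g−p) = 3/2·(-6,15) = (-9.0000,22.5000)
o1: d²=49 > ρ²=31 → inactive
o2: d²=160 > ρ²=31 → inactive
o3: d²=25 ≤ ρ²=31; F_rep = 38·(4,-3)/25² = (0.2432,-0.1824)
F = F_att + ΣF_rep = (-8.7568,22.3176)
p' = p + 1/10·F = (2.1243,-5.7682)

Fx=-8.7568 Fy=22.3176 x'=2.1243 y'=-5.7682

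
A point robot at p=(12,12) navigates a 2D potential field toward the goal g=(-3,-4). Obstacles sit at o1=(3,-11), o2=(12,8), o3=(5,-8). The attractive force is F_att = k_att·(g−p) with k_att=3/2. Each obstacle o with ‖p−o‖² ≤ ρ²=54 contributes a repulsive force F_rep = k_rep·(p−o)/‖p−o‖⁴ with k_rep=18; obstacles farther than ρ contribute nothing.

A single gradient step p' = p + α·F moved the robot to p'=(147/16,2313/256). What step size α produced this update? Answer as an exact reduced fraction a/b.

α = 1/8

F_att = 3/2·(g−p) = 3/2·(-15,-16) = (-22.5000,-24.0000)
o1: d²=610 > ρ²=54 → inactive
o2: d²=16 ≤ ρ²=54; F_rep = 18·(0,4)/16² = (0.0000,0.2812)
o3: d²=449 > ρ²=54 → inactive
F = F_att + ΣF_rep = (-22.5000,-23.7188)
Δp = p'−p = (-2.8125,-2.9648); α = Δx/Fx = (-45/16) / (-45/2) = 1/8
check: Δy/Fy = (-759/256) / (-759/32) = 1/8 ✓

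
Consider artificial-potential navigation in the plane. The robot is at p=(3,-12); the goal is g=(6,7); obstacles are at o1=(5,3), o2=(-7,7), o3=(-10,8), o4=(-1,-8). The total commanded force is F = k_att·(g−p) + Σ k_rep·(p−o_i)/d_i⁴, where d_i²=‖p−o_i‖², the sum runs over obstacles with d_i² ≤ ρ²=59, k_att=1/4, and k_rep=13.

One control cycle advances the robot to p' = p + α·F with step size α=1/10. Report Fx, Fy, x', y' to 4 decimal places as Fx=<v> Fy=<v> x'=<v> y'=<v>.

Fx=0.8008 Fy=4.6992 x'=3.0801 y'=-11.5301

F_att = 1/4·(g−p) = 1/4·(3,19) = (0.7500,4.7500)
o1: d²=229 > ρ²=59 → inactive
o2: d²=461 > ρ²=59 → inactive
o3: d²=569 > ρ²=59 → inactive
o4: d²=32 ≤ ρ²=59; F_rep = 13·(4,-4)/32² = (0.0508,-0.0508)
F = F_att + ΣF_rep = (0.8008,4.6992)
p' = p + 1/10·F = (3.0801,-11.5301)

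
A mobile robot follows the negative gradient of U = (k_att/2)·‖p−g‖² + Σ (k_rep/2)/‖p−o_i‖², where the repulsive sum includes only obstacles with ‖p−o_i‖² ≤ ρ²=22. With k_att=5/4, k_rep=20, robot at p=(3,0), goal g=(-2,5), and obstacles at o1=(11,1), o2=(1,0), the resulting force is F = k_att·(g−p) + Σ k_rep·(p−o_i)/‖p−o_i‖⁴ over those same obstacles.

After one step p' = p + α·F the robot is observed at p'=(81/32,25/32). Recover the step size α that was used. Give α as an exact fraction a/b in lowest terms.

F_att = 5/4·(g−p) = 5/4·(-5,5) = (-6.2500,6.2500)
o1: d²=65 > ρ²=22 → inactive
o2: d²=4 ≤ ρ²=22; F_rep = 20·(2,0)/4² = (2.5000,0.0000)
F = F_att + ΣF_rep = (-3.7500,6.2500)
Δp = p'−p = (-0.4688,0.7812); α = Δx/Fx = (-15/32) / (-15/4) = 1/8
check: Δy/Fy = (25/32) / (25/4) = 1/8 ✓

α = 1/8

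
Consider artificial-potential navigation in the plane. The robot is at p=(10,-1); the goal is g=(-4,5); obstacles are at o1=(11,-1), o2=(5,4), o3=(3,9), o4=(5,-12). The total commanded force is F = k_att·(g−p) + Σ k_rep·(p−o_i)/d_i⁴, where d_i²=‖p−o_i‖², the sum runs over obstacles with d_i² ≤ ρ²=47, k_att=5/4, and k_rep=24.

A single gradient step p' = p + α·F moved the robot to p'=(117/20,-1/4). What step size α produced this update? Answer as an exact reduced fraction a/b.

F_att = 5/4·(g−p) = 5/4·(-14,6) = (-17.5000,7.5000)
o1: d²=1 ≤ ρ²=47; F_rep = 24·(-1,0)/1² = (-24.0000,0.0000)
o2: d²=50 > ρ²=47 → inactive
o3: d²=149 > ρ²=47 → inactive
o4: d²=146 > ρ²=47 → inactive
F = F_att + ΣF_rep = (-41.5000,7.5000)
Δp = p'−p = (-4.1500,0.7500); α = Δx/Fx = (-83/20) / (-83/2) = 1/10
check: Δy/Fy = (3/4) / (15/2) = 1/10 ✓

α = 1/10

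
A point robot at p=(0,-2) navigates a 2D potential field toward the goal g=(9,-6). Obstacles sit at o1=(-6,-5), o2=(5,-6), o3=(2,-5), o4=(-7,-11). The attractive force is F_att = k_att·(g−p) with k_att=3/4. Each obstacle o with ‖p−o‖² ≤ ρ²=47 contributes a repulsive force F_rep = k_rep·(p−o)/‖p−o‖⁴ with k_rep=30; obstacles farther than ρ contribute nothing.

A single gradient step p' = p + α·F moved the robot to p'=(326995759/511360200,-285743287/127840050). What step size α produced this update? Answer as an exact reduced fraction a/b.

α = 1/10

F_att = 3/4·(g−p) = 3/4·(9,-4) = (6.7500,-3.0000)
o1: d²=45 ≤ ρ²=47; F_rep = 30·(6,3)/45² = (0.0889,0.0444)
o2: d²=41 ≤ ρ²=47; F_rep = 30·(-5,4)/41² = (-0.0892,0.0714)
o3: d²=13 ≤ ρ²=47; F_rep = 30·(-2,3)/13² = (-0.3550,0.5325)
o4: d²=130 > ρ²=47 → inactive
F = F_att + ΣF_rep = (6.3946,-2.3516)
Δp = p'−p = (0.6395,-0.2352); α = Δx/Fx = (326995759/511360200) / (326995759/51136020) = 1/10
check: Δy/Fy = (-30063187/127840050) / (-30063187/12784005) = 1/10 ✓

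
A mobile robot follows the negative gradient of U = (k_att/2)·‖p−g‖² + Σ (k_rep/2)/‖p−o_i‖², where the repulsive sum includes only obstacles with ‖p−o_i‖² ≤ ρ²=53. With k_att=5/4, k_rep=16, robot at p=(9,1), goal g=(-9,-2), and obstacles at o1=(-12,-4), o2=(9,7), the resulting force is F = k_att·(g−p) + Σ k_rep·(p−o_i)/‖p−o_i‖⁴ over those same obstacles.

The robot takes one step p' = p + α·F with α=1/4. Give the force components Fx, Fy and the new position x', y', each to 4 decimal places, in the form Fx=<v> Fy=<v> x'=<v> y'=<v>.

F_att = 5/4·(g−p) = 5/4·(-18,-3) = (-22.5000,-3.7500)
o1: d²=466 > ρ²=53 → inactive
o2: d²=36 ≤ ρ²=53; F_rep = 16·(0,-6)/36² = (0.0000,-0.0741)
F = F_att + ΣF_rep = (-22.5000,-3.8241)
p' = p + 1/4·F = (3.3750,0.0440)

Fx=-22.5000 Fy=-3.8241 x'=3.3750 y'=0.0440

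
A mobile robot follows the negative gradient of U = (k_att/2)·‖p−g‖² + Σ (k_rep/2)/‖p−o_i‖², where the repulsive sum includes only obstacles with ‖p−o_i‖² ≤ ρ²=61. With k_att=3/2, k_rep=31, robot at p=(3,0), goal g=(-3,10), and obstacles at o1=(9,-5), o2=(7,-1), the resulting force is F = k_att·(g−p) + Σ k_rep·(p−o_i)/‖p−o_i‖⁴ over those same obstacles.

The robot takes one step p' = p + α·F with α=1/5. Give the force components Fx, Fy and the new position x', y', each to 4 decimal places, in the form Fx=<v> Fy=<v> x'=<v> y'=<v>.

F_att = 3/2·(g−p) = 3/2·(-6,10) = (-9.0000,15.0000)
o1: d²=61 ≤ ρ²=61; F_rep = 31·(-6,5)/61² = (-0.0500,0.0417)
o2: d²=17 ≤ ρ²=61; F_rep = 31·(-4,1)/17² = (-0.4291,0.1073)
F = F_att + ΣF_rep = (-9.4791,15.1489)
p' = p + 1/5·F = (1.1042,3.0298)

Fx=-9.4791 Fy=15.1489 x'=1.1042 y'=3.0298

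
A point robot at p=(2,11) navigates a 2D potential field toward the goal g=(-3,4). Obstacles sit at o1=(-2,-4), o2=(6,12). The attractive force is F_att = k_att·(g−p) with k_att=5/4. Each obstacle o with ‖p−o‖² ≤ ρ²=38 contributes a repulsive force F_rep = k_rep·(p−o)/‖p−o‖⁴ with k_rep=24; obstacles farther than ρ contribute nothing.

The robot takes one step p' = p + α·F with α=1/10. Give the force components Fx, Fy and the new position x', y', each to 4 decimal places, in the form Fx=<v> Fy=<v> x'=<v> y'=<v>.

Fx=-6.5822 Fy=-8.8330 x'=1.3418 y'=10.1167

F_att = 5/4·(g−p) = 5/4·(-5,-7) = (-6.2500,-8.7500)
o1: d²=241 > ρ²=38 → inactive
o2: d²=17 ≤ ρ²=38; F_rep = 24·(-4,-1)/17² = (-0.3322,-0.0830)
F = F_att + ΣF_rep = (-6.5822,-8.8330)
p' = p + 1/10·F = (1.3418,10.1167)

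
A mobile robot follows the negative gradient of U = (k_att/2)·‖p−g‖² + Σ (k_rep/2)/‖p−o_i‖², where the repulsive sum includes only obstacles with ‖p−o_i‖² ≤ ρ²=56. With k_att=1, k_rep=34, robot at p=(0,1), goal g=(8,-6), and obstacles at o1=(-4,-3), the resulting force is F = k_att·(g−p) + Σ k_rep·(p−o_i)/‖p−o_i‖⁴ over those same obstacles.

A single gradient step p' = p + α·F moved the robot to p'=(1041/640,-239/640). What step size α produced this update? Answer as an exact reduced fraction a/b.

F_att = 1·(g−p) = 1·(8,-7) = (8.0000,-7.0000)
o1: d²=32 ≤ ρ²=56; F_rep = 34·(4,4)/32² = (0.1328,0.1328)
F = F_att + ΣF_rep = (8.1328,-6.8672)
Δp = p'−p = (1.6266,-1.3734); α = Δx/Fx = (1041/640) / (1041/128) = 1/5
check: Δy/Fy = (-879/640) / (-879/128) = 1/5 ✓

α = 1/5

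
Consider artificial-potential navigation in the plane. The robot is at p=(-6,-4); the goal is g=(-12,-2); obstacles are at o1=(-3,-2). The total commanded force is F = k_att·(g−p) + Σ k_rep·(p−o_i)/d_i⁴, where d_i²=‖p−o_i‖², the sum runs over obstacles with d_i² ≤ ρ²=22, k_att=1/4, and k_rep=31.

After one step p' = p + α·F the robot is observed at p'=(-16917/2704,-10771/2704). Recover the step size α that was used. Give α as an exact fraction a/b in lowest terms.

α = 1/8

F_att = 1/4·(g−p) = 1/4·(-6,2) = (-1.5000,0.5000)
o1: d²=13 ≤ ρ²=22; F_rep = 31·(-3,-2)/13² = (-0.5503,-0.3669)
F = F_att + ΣF_rep = (-2.0503,0.1331)
Δp = p'−p = (-0.2563,0.0166); α = Δx/Fx = (-693/2704) / (-693/338) = 1/8
check: Δy/Fy = (45/2704) / (45/338) = 1/8 ✓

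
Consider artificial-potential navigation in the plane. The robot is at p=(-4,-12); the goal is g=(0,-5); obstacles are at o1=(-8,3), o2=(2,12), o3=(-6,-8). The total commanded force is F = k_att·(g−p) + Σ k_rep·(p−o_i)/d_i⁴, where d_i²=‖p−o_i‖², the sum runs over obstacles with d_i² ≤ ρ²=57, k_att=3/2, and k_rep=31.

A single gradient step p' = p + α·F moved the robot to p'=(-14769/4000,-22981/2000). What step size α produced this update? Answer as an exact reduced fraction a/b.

α = 1/20

F_att = 3/2·(g−p) = 3/2·(4,7) = (6.0000,10.5000)
o1: d²=241 > ρ²=57 → inactive
o2: d²=612 > ρ²=57 → inactive
o3: d²=20 ≤ ρ²=57; F_rep = 31·(2,-4)/20² = (0.1550,-0.3100)
F = F_att + ΣF_rep = (6.1550,10.1900)
Δp = p'−p = (0.3078,0.5095); α = Δx/Fx = (1231/4000) / (1231/200) = 1/20
check: Δy/Fy = (1019/2000) / (1019/100) = 1/20 ✓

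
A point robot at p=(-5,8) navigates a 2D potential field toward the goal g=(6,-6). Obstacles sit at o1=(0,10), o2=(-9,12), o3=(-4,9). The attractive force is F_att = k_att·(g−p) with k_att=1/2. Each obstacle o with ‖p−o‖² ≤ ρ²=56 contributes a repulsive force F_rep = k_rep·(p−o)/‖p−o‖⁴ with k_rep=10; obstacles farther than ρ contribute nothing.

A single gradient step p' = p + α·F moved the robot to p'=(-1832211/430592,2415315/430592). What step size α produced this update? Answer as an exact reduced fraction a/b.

F_att = 1/2·(g−p) = 1/2·(11,-14) = (5.5000,-7.0000)
o1: d²=29 ≤ ρ²=56; F_rep = 10·(-5,-2)/29² = (-0.0595,-0.0238)
o2: d²=32 ≤ ρ²=56; F_rep = 10·(4,-4)/32² = (0.0391,-0.0391)
o3: d²=2 ≤ ρ²=56; F_rep = 10·(-1,-1)/2² = (-2.5000,-2.5000)
F = F_att + ΣF_rep = (2.9796,-9.5628)
Δp = p'−p = (0.7449,-2.3907); α = Δx/Fx = (320749/430592) / (320749/107648) = 1/4
check: Δy/Fy = (-1029421/430592) / (-1029421/107648) = 1/4 ✓

α = 1/4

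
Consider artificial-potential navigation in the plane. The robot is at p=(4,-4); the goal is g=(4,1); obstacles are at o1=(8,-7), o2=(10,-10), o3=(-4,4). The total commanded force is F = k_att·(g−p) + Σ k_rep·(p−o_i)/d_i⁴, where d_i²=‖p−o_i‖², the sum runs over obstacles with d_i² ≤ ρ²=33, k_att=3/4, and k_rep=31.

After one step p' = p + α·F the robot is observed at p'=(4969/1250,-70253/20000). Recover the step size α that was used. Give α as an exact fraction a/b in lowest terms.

α = 1/8

F_att = 3/4·(g−p) = 3/4·(0,5) = (0.0000,3.7500)
o1: d²=25 ≤ ρ²=33; F_rep = 31·(-4,3)/25² = (-0.1984,0.1488)
o2: d²=72 > ρ²=33 → inactive
o3: d²=128 > ρ²=33 → inactive
F = F_att + ΣF_rep = (-0.1984,3.8988)
Δp = p'−p = (-0.0248,0.4874); α = Δx/Fx = (-31/1250) / (-124/625) = 1/8
check: Δy/Fy = (9747/20000) / (9747/2500) = 1/8 ✓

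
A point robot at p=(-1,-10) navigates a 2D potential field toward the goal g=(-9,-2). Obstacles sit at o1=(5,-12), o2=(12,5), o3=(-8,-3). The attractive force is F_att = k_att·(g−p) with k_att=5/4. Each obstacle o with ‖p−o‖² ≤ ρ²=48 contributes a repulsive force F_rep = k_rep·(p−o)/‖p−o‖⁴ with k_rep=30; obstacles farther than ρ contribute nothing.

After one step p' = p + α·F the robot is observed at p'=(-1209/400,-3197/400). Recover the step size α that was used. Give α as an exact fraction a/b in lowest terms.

α = 1/5

F_att = 5/4·(g−p) = 5/4·(-8,8) = (-10.0000,10.0000)
o1: d²=40 ≤ ρ²=48; F_rep = 30·(-6,2)/40² = (-0.1125,0.0375)
o2: d²=394 > ρ²=48 → inactive
o3: d²=98 > ρ²=48 → inactive
F = F_att + ΣF_rep = (-10.1125,10.0375)
Δp = p'−p = (-2.0225,2.0075); α = Δx/Fx = (-809/400) / (-809/80) = 1/5
check: Δy/Fy = (803/400) / (803/80) = 1/5 ✓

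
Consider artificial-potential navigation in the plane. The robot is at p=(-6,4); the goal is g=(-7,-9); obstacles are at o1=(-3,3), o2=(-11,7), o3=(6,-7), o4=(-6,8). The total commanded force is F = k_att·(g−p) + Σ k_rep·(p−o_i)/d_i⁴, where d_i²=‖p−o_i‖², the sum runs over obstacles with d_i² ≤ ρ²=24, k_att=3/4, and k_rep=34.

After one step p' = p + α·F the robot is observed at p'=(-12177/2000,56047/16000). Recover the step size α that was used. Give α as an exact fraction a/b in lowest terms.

α = 1/20

F_att = 3/4·(g−p) = 3/4·(-1,-13) = (-0.7500,-9.7500)
o1: d²=10 ≤ ρ²=24; F_rep = 34·(-3,1)/10² = (-1.0200,0.3400)
o2: d²=34 > ρ²=24 → inactive
o3: d²=265 > ρ²=24 → inactive
o4: d²=16 ≤ ρ²=24; F_rep = 34·(0,-4)/16² = (0.0000,-0.5312)
F = F_att + ΣF_rep = (-1.7700,-9.9413)
Δp = p'−p = (-0.0885,-0.4971); α = Δx/Fx = (-177/2000) / (-177/100) = 1/20
check: Δy/Fy = (-7953/16000) / (-7953/800) = 1/20 ✓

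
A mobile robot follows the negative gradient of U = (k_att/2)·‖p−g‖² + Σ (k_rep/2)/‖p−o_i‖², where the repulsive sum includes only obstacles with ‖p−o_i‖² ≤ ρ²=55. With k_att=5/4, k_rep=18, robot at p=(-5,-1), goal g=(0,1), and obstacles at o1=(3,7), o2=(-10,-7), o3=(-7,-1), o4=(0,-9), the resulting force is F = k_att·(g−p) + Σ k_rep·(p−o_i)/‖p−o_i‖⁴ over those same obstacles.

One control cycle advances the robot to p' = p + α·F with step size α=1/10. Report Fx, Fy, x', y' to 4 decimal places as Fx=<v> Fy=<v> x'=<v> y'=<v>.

Fx=8.5000 Fy=2.5000 x'=-4.1500 y'=-0.7500

F_att = 5/4·(g−p) = 5/4·(5,2) = (6.2500,2.5000)
o1: d²=128 > ρ²=55 → inactive
o2: d²=61 > ρ²=55 → inactive
o3: d²=4 ≤ ρ²=55; F_rep = 18·(2,0)/4² = (2.2500,0.0000)
o4: d²=89 > ρ²=55 → inactive
F = F_att + ΣF_rep = (8.5000,2.5000)
p' = p + 1/10·F = (-4.1500,-0.7500)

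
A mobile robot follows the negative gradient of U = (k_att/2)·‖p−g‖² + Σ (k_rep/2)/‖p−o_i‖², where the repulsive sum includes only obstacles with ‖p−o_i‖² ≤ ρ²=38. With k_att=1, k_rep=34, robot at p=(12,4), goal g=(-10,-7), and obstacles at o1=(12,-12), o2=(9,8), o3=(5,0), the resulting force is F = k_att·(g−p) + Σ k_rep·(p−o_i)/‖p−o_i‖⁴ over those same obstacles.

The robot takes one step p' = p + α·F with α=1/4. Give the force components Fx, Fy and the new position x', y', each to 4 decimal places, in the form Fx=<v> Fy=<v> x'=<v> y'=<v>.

F_att = 1·(g−p) = 1·(-22,-11) = (-22.0000,-11.0000)
o1: d²=256 > ρ²=38 → inactive
o2: d²=25 ≤ ρ²=38; F_rep = 34·(3,-4)/25² = (0.1632,-0.2176)
o3: d²=65 > ρ²=38 → inactive
F = F_att + ΣF_rep = (-21.8368,-11.2176)
p' = p + 1/4·F = (6.5408,1.1956)

Fx=-21.8368 Fy=-11.2176 x'=6.5408 y'=1.1956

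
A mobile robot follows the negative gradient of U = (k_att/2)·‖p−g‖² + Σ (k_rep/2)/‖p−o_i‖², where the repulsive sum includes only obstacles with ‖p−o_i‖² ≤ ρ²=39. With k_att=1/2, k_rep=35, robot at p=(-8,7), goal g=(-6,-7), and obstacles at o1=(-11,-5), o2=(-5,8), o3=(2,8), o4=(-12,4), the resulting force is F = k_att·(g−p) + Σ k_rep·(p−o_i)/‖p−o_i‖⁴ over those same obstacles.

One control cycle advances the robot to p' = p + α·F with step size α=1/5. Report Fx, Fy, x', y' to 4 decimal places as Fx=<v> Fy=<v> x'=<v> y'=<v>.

F_att = 1/2·(g−p) = 1/2·(2,-14) = (1.0000,-7.0000)
o1: d²=153 > ρ²=39 → inactive
o2: d²=10 ≤ ρ²=39; F_rep = 35·(-3,-1)/10² = (-1.0500,-0.3500)
o3: d²=101 > ρ²=39 → inactive
o4: d²=25 ≤ ρ²=39; F_rep = 35·(4,3)/25² = (0.2240,0.1680)
F = F_att + ΣF_rep = (0.1740,-7.1820)
p' = p + 1/5·F = (-7.9652,5.5636)

Fx=0.1740 Fy=-7.1820 x'=-7.9652 y'=5.5636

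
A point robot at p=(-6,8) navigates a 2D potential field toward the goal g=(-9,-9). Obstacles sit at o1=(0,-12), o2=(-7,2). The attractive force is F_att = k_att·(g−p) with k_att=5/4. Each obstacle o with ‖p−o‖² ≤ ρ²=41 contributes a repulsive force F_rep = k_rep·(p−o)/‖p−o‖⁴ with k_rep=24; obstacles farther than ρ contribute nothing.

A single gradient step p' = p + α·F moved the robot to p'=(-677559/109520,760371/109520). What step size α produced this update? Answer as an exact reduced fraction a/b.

α = 1/20

F_att = 5/4·(g−p) = 5/4·(-3,-17) = (-3.7500,-21.2500)
o1: d²=436 > ρ²=41 → inactive
o2: d²=37 ≤ ρ²=41; F_rep = 24·(1,6)/37² = (0.0175,0.1052)
F = F_att + ΣF_rep = (-3.7325,-21.1448)
Δp = p'−p = (-0.1866,-1.0572); α = Δx/Fx = (-20439/109520) / (-20439/5476) = 1/20
check: Δy/Fy = (-115789/109520) / (-115789/5476) = 1/20 ✓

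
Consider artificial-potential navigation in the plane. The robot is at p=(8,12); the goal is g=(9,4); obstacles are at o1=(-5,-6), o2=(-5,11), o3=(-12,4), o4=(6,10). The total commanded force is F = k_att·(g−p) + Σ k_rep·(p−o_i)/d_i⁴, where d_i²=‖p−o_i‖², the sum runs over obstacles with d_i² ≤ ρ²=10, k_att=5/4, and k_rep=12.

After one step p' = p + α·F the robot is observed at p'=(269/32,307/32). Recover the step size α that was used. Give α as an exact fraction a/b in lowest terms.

F_att = 5/4·(g−p) = 5/4·(1,-8) = (1.2500,-10.0000)
o1: d²=493 > ρ²=10 → inactive
o2: d²=170 > ρ²=10 → inactive
o3: d²=464 > ρ²=10 → inactive
o4: d²=8 ≤ ρ²=10; F_rep = 12·(2,2)/8² = (0.3750,0.3750)
F = F_att + ΣF_rep = (1.6250,-9.6250)
Δp = p'−p = (0.4062,-2.4062); α = Δx/Fx = (13/32) / (13/8) = 1/4
check: Δy/Fy = (-77/32) / (-77/8) = 1/4 ✓

α = 1/4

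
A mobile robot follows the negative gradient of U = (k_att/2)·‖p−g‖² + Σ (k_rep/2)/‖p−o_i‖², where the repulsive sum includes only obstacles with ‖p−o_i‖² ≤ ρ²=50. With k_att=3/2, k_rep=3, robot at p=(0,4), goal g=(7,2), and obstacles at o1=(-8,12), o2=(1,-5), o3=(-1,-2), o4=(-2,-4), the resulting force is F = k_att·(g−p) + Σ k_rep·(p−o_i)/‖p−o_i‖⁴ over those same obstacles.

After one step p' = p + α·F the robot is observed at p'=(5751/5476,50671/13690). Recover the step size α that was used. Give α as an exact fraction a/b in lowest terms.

α = 1/10

F_att = 3/2·(g−p) = 3/2·(7,-2) = (10.5000,-3.0000)
o1: d²=128 > ρ²=50 → inactive
o2: d²=82 > ρ²=50 → inactive
o3: d²=37 ≤ ρ²=50; F_rep = 3·(1,6)/37² = (0.0022,0.0131)
o4: d²=68 > ρ²=50 → inactive
F = F_att + ΣF_rep = (10.5022,-2.9869)
Δp = p'−p = (1.0502,-0.2987); α = Δx/Fx = (5751/5476) / (28755/2738) = 1/10
check: Δy/Fy = (-4089/13690) / (-4089/1369) = 1/10 ✓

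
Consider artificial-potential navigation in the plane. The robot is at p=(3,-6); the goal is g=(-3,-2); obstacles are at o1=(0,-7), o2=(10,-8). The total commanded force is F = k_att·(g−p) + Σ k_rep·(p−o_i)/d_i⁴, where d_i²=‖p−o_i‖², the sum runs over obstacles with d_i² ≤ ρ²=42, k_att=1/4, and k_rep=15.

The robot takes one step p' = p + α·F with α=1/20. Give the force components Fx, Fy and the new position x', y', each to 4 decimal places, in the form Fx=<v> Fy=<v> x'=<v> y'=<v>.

F_att = 1/4·(g−p) = 1/4·(-6,4) = (-1.5000,1.0000)
o1: d²=10 ≤ ρ²=42; F_rep = 15·(3,1)/10² = (0.4500,0.1500)
o2: d²=53 > ρ²=42 → inactive
F = F_att + ΣF_rep = (-1.0500,1.1500)
p' = p + 1/20·F = (2.9475,-5.9425)

Fx=-1.0500 Fy=1.1500 x'=2.9475 y'=-5.9425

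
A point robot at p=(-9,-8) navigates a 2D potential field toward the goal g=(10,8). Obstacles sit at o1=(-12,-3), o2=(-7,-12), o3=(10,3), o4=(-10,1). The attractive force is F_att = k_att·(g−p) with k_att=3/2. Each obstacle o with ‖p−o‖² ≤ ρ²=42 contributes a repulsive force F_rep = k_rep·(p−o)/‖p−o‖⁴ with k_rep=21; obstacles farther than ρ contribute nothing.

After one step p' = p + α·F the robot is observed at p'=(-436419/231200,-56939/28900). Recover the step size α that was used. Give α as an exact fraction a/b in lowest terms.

F_att = 3/2·(g−p) = 3/2·(19,16) = (28.5000,24.0000)
o1: d²=34 ≤ ρ²=42; F_rep = 21·(3,-5)/34² = (0.0545,-0.0908)
o2: d²=20 ≤ ρ²=42; F_rep = 21·(-2,4)/20² = (-0.1050,0.2100)
o3: d²=482 > ρ²=42 → inactive
o4: d²=82 > ρ²=42 → inactive
F = F_att + ΣF_rep = (28.4495,24.1192)
Δp = p'−p = (7.1124,6.0298); α = Δx/Fx = (1644381/231200) / (1644381/57800) = 1/4
check: Δy/Fy = (174261/28900) / (174261/7225) = 1/4 ✓

α = 1/4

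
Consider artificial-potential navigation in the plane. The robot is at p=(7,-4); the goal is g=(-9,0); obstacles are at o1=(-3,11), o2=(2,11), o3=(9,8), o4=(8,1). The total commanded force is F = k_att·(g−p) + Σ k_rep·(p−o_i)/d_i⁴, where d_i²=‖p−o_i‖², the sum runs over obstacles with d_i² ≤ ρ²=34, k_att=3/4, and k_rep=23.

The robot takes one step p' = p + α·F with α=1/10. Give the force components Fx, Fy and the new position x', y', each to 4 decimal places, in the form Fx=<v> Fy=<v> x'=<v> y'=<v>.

Fx=-12.0340 Fy=2.8299 x'=5.7966 y'=-3.7170

F_att = 3/4·(g−p) = 3/4·(-16,4) = (-12.0000,3.0000)
o1: d²=325 > ρ²=34 → inactive
o2: d²=250 > ρ²=34 → inactive
o3: d²=148 > ρ²=34 → inactive
o4: d²=26 ≤ ρ²=34; F_rep = 23·(-1,-5)/26² = (-0.0340,-0.1701)
F = F_att + ΣF_rep = (-12.0340,2.8299)
p' = p + 1/10·F = (5.7966,-3.7170)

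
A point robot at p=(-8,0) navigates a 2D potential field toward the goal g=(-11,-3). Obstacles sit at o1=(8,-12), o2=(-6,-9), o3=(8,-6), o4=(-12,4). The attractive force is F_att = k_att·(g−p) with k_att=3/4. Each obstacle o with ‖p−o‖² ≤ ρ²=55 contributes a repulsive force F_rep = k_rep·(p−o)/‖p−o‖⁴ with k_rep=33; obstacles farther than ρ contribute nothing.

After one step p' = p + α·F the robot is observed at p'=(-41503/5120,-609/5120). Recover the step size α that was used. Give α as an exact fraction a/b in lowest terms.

α = 1/20

F_att = 3/4·(g−p) = 3/4·(-3,-3) = (-2.2500,-2.2500)
o1: d²=400 > ρ²=55 → inactive
o2: d²=85 > ρ²=55 → inactive
o3: d²=292 > ρ²=55 → inactive
o4: d²=32 ≤ ρ²=55; F_rep = 33·(4,-4)/32² = (0.1289,-0.1289)
F = F_att + ΣF_rep = (-2.1211,-2.3789)
Δp = p'−p = (-0.1061,-0.1189); α = Δx/Fx = (-543/5120) / (-543/256) = 1/20
check: Δy/Fy = (-609/5120) / (-609/256) = 1/20 ✓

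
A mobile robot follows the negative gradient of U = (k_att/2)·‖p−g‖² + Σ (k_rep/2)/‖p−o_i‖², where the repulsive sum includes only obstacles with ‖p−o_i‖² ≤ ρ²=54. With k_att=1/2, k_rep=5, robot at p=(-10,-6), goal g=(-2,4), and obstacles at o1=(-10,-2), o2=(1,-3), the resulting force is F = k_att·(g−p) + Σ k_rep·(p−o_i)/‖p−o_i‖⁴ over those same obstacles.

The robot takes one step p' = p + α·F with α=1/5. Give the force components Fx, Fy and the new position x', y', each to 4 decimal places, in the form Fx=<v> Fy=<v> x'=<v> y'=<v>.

Fx=4.0000 Fy=4.9219 x'=-9.2000 y'=-5.0156

F_att = 1/2·(g−p) = 1/2·(8,10) = (4.0000,5.0000)
o1: d²=16 ≤ ρ²=54; F_rep = 5·(0,-4)/16² = (0.0000,-0.0781)
o2: d²=130 > ρ²=54 → inactive
F = F_att + ΣF_rep = (4.0000,4.9219)
p' = p + 1/5·F = (-9.2000,-5.0156)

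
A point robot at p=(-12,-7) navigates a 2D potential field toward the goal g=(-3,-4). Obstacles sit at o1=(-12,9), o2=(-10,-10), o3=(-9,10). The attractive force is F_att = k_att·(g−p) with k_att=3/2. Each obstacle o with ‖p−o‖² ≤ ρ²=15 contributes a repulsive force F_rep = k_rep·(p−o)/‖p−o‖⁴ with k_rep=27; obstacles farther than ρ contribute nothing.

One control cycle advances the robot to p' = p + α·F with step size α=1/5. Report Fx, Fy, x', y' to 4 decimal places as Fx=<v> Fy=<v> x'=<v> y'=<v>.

F_att = 3/2·(g−p) = 3/2·(9,3) = (13.5000,4.5000)
o1: d²=256 > ρ²=15 → inactive
o2: d²=13 ≤ ρ²=15; F_rep = 27·(-2,3)/13² = (-0.3195,0.4793)
o3: d²=298 > ρ²=15 → inactive
F = F_att + ΣF_rep = (13.1805,4.9793)
p' = p + 1/5·F = (-9.3639,-6.0041)

Fx=13.1805 Fy=4.9793 x'=-9.3639 y'=-6.0041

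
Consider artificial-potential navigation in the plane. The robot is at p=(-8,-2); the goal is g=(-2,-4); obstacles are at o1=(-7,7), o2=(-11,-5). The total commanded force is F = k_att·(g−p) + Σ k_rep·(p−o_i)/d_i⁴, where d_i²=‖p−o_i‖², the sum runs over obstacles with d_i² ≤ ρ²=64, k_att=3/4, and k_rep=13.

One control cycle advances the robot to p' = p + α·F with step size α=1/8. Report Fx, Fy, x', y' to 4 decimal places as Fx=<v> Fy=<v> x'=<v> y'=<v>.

F_att = 3/4·(g−p) = 3/4·(6,-2) = (4.5000,-1.5000)
o1: d²=82 > ρ²=64 → inactive
o2: d²=18 ≤ ρ²=64; F_rep = 13·(3,3)/18² = (0.1204,0.1204)
F = F_att + ΣF_rep = (4.6204,-1.3796)
p' = p + 1/8·F = (-7.4225,-2.1725)

Fx=4.6204 Fy=-1.3796 x'=-7.4225 y'=-2.1725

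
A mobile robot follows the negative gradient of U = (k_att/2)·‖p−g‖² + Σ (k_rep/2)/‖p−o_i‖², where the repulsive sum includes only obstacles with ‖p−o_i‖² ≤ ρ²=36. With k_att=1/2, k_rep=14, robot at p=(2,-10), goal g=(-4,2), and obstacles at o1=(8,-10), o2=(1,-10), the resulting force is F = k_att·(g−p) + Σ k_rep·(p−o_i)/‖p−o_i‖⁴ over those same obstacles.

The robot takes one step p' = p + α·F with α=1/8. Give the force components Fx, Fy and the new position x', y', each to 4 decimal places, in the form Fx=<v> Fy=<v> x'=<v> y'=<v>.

Fx=10.9352 Fy=6.0000 x'=3.3669 y'=-9.2500

F_att = 1/2·(g−p) = 1/2·(-6,12) = (-3.0000,6.0000)
o1: d²=36 ≤ ρ²=36; F_rep = 14·(-6,0)/36² = (-0.0648,0.0000)
o2: d²=1 ≤ ρ²=36; F_rep = 14·(1,0)/1² = (14.0000,0.0000)
F = F_att + ΣF_rep = (10.9352,6.0000)
p' = p + 1/8·F = (3.3669,-9.2500)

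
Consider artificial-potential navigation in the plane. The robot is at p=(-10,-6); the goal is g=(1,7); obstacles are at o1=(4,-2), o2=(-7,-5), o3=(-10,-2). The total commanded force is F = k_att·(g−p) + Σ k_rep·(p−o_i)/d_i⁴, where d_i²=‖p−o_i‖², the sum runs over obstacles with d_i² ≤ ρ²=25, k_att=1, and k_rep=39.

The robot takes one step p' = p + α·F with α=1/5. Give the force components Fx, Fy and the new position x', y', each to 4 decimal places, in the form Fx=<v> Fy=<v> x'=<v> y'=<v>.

Fx=9.8300 Fy=12.0006 x'=-8.0340 y'=-3.5999

F_att = 1·(g−p) = 1·(11,13) = (11.0000,13.0000)
o1: d²=212 > ρ²=25 → inactive
o2: d²=10 ≤ ρ²=25; F_rep = 39·(-3,-1)/10² = (-1.1700,-0.3900)
o3: d²=16 ≤ ρ²=25; F_rep = 39·(0,-4)/16² = (0.0000,-0.6094)
F = F_att + ΣF_rep = (9.8300,12.0006)
p' = p + 1/5·F = (-8.0340,-3.5999)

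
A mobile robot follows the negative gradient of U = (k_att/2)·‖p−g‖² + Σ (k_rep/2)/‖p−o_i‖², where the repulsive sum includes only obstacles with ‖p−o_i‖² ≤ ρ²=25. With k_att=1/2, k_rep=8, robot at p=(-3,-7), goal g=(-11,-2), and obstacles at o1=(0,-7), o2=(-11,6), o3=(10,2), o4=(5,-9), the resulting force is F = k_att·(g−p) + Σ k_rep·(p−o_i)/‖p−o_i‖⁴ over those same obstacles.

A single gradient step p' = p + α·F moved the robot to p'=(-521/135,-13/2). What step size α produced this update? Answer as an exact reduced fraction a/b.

α = 1/5

F_att = 1/2·(g−p) = 1/2·(-8,5) = (-4.0000,2.5000)
o1: d²=9 ≤ ρ²=25; F_rep = 8·(-3,0)/9² = (-0.2963,0.0000)
o2: d²=233 > ρ²=25 → inactive
o3: d²=250 > ρ²=25 → inactive
o4: d²=68 > ρ²=25 → inactive
F = F_att + ΣF_rep = (-4.2963,2.5000)
Δp = p'−p = (-0.8593,0.5000); α = Δx/Fx = (-116/135) / (-116/27) = 1/5
check: Δy/Fy = (1/2) / (5/2) = 1/5 ✓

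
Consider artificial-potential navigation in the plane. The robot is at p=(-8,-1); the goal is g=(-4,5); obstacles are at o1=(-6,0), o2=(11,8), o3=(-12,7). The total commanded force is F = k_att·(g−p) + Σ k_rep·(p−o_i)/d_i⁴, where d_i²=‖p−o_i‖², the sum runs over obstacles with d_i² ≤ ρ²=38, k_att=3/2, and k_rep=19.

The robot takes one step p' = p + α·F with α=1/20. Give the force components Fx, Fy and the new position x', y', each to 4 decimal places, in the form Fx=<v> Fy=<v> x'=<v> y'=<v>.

F_att = 3/2·(g−p) = 3/2·(4,6) = (6.0000,9.0000)
o1: d²=5 ≤ ρ²=38; F_rep = 19·(-2,-1)/5² = (-1.5200,-0.7600)
o2: d²=442 > ρ²=38 → inactive
o3: d²=80 > ρ²=38 → inactive
F = F_att + ΣF_rep = (4.4800,8.2400)
p' = p + 1/20·F = (-7.7760,-0.5880)

Fx=4.4800 Fy=8.2400 x'=-7.7760 y'=-0.5880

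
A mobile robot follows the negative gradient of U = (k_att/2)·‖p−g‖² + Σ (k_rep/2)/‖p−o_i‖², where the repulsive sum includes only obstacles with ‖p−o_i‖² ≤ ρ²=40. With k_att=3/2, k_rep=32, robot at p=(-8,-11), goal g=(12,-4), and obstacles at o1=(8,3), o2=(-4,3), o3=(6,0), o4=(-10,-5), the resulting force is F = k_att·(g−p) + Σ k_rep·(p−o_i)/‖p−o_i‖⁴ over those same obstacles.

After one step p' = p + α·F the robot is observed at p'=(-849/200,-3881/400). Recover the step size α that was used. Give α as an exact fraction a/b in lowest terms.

F_att = 3/2·(g−p) = 3/2·(20,7) = (30.0000,10.5000)
o1: d²=452 > ρ²=40 → inactive
o2: d²=212 > ρ²=40 → inactive
o3: d²=317 > ρ²=40 → inactive
o4: d²=40 ≤ ρ²=40; F_rep = 32·(2,-6)/40² = (0.0400,-0.1200)
F = F_att + ΣF_rep = (30.0400,10.3800)
Δp = p'−p = (3.7550,1.2975); α = Δx/Fx = (751/200) / (751/25) = 1/8
check: Δy/Fy = (519/400) / (519/50) = 1/8 ✓

α = 1/8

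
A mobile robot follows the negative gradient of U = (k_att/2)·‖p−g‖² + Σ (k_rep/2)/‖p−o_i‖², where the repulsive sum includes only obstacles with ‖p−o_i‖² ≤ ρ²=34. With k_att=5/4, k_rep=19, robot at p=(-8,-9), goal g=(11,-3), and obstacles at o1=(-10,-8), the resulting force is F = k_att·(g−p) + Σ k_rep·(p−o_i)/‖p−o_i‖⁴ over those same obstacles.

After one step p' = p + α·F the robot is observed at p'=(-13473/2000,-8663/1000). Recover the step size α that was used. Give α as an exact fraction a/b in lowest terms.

F_att = 5/4·(g−p) = 5/4·(19,6) = (23.7500,7.5000)
o1: d²=5 ≤ ρ²=34; F_rep = 19·(2,-1)/5² = (1.5200,-0.7600)
F = F_att + ΣF_rep = (25.2700,6.7400)
Δp = p'−p = (1.2635,0.3370); α = Δx/Fx = (2527/2000) / (2527/100) = 1/20
check: Δy/Fy = (337/1000) / (337/50) = 1/20 ✓

α = 1/20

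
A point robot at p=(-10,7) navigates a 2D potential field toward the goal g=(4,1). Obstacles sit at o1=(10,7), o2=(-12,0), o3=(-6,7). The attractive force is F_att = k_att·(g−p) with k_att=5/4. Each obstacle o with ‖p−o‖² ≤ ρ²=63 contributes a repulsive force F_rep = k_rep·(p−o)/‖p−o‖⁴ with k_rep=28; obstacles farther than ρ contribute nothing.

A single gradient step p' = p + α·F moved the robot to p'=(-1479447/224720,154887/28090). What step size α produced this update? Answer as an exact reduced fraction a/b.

α = 1/5

F_att = 5/4·(g−p) = 5/4·(14,-6) = (17.5000,-7.5000)
o1: d²=400 > ρ²=63 → inactive
o2: d²=53 ≤ ρ²=63; F_rep = 28·(2,7)/53² = (0.0199,0.0698)
o3: d²=16 ≤ ρ²=63; F_rep = 28·(-4,0)/16² = (-0.4375,0.0000)
F = F_att + ΣF_rep = (17.0824,-7.4302)
Δp = p'−p = (3.4165,-1.4860); α = Δx/Fx = (767753/224720) / (767753/44944) = 1/5
check: Δy/Fy = (-41743/28090) / (-41743/5618) = 1/5 ✓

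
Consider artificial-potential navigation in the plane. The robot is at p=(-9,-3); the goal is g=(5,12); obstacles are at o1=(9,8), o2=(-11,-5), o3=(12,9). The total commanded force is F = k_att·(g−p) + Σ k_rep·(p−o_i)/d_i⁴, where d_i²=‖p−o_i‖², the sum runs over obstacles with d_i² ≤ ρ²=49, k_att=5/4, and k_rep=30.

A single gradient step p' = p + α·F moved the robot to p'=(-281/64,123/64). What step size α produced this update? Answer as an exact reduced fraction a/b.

α = 1/4

F_att = 5/4·(g−p) = 5/4·(14,15) = (17.5000,18.7500)
o1: d²=445 > ρ²=49 → inactive
o2: d²=8 ≤ ρ²=49; F_rep = 30·(2,2)/8² = (0.9375,0.9375)
o3: d²=585 > ρ²=49 → inactive
F = F_att + ΣF_rep = (18.4375,19.6875)
Δp = p'−p = (4.6094,4.9219); α = Δx/Fx = (295/64) / (295/16) = 1/4
check: Δy/Fy = (315/64) / (315/16) = 1/4 ✓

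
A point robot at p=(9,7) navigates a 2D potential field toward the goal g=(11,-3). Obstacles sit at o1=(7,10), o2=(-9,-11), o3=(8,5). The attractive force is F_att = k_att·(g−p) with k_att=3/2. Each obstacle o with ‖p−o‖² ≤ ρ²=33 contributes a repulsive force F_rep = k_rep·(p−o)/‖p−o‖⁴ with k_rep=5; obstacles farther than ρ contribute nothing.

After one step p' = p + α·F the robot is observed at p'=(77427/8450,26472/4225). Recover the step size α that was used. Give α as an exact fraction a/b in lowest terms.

α = 1/20

F_att = 3/2·(g−p) = 3/2·(2,-10) = (3.0000,-15.0000)
o1: d²=13 ≤ ρ²=33; F_rep = 5·(2,-3)/13² = (0.0592,-0.0888)
o2: d²=648 > ρ²=33 → inactive
o3: d²=5 ≤ ρ²=33; F_rep = 5·(1,2)/5² = (0.2000,0.4000)
F = F_att + ΣF_rep = (3.2592,-14.6888)
Δp = p'−p = (0.1630,-0.7344); α = Δx/Fx = (1377/8450) / (2754/845) = 1/20
check: Δy/Fy = (-3103/4225) / (-12412/845) = 1/20 ✓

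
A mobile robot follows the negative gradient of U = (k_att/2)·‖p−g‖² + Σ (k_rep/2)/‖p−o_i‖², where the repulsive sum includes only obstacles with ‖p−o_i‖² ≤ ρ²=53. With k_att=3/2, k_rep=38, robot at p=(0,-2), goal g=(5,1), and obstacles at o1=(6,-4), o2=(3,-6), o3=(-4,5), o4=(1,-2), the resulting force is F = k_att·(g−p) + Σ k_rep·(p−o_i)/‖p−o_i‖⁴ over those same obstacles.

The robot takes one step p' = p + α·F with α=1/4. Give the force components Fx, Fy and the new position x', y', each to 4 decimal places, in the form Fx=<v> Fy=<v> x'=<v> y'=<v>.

Fx=-30.8249 Fy=4.7907 x'=-7.7062 y'=-0.8023

F_att = 3/2·(g−p) = 3/2·(5,3) = (7.5000,4.5000)
o1: d²=40 ≤ ρ²=53; F_rep = 38·(-6,2)/40² = (-0.1425,0.0475)
o2: d²=25 ≤ ρ²=53; F_rep = 38·(-3,4)/25² = (-0.1824,0.2432)
o3: d²=65 > ρ²=53 → inactive
o4: d²=1 ≤ ρ²=53; F_rep = 38·(-1,0)/1² = (-38.0000,0.0000)
F = F_att + ΣF_rep = (-30.8249,4.7907)
p' = p + 1/4·F = (-7.7062,-0.8023)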